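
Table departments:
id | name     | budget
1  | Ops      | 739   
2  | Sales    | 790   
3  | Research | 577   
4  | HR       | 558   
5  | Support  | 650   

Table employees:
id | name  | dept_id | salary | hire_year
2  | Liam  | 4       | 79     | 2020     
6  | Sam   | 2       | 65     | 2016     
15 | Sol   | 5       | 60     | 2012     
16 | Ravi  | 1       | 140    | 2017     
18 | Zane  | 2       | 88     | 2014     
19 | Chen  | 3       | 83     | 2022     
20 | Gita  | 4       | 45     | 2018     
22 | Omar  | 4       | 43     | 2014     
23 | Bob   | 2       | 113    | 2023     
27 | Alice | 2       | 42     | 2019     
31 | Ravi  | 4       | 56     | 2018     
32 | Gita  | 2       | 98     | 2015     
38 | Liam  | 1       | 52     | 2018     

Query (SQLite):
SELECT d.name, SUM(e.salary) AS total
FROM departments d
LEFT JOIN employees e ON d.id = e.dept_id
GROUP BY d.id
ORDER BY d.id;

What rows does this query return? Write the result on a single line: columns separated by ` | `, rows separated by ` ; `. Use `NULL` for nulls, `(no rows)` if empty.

Ops | 192 ; Sales | 406 ; Research | 83 ; HR | 223 ; Support | 60

LEFT JOIN keeps every departments row; unmatched ones get NULL for employees columns.
Group by departments.id and compute SUM(e.salary). SUM over an all-NULL group is NULL.
  1: ids {16, 38} → SUM(e.salary)=192
  2: ids {6, 18, 23, 27, 32} → SUM(e.salary)=406
  3: ids {19} → SUM(e.salary)=83
  4: ids {2, 20, 22, 31} → SUM(e.salary)=223
  5: ids {15} → SUM(e.salary)=60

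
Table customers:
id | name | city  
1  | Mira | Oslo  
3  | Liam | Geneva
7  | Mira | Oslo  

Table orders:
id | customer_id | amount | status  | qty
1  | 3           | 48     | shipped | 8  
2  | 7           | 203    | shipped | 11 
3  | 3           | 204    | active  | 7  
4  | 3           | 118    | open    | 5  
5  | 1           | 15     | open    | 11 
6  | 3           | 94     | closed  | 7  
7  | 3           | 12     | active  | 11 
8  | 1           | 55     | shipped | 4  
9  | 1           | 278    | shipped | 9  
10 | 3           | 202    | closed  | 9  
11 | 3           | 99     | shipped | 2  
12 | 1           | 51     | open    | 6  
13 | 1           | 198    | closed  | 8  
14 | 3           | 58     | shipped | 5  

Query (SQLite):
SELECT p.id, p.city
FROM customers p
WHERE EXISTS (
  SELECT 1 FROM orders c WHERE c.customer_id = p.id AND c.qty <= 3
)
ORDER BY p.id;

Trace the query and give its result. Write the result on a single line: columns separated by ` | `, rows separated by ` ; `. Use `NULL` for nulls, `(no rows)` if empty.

3 | Geneva

For each customers row, check whether any orders with matching customer_id has qty <= 3.
Keep rows where that is true.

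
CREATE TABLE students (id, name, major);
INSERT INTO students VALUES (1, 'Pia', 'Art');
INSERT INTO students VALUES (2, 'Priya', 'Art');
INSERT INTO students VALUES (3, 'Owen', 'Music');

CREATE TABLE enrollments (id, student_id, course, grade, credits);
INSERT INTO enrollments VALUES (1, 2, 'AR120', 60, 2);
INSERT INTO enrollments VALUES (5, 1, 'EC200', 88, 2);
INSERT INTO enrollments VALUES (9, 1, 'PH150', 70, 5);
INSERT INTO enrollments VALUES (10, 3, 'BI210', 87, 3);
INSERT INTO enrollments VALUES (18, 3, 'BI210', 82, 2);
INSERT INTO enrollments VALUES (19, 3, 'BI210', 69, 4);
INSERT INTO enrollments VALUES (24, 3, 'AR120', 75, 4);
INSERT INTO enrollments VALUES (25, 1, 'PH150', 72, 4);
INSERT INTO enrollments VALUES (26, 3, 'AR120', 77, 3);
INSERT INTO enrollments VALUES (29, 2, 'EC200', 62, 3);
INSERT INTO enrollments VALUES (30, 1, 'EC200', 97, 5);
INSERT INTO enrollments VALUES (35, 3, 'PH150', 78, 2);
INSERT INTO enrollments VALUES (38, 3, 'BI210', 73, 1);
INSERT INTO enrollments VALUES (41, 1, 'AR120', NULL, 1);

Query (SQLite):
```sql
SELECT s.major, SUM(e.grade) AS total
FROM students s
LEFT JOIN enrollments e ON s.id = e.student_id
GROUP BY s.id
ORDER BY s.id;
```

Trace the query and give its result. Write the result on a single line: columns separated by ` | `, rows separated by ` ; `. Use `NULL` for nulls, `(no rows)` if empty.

Art | 327 ; Art | 122 ; Music | 541

LEFT JOIN keeps every students row; unmatched ones get NULL for enrollments columns.
Group by students.id and compute SUM(e.grade). SUM over an all-NULL group is NULL.
  1: ids {5, 9, 25, 30, 41} → SUM(e.grade)=327
  2: ids {1, 29} → SUM(e.grade)=122
  3: ids {10, 18, 19, 24, 26, 35, 38} → SUM(e.grade)=541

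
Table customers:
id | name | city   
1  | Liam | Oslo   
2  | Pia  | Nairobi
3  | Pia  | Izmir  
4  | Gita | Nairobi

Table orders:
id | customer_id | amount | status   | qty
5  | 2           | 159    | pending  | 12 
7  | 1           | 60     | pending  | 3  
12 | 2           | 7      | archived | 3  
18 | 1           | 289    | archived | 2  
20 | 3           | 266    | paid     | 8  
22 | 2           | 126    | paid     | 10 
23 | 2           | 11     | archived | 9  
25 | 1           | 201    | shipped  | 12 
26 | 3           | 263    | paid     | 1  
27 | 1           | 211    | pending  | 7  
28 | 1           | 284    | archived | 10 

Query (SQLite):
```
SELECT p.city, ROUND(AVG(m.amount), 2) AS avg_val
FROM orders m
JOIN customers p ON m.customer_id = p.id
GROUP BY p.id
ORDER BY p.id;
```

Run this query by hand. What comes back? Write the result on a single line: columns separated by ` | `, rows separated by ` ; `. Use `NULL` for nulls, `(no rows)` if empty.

Join each orders row to its customers via customer_id.
Group joined rows by customers.id; compute ROUND(AVG(m.amount), 2) per group.
  1: ids {7, 18, 25, 27, 28} → ROUND(AVG(m.amount), 2)=209
  2: ids {5, 12, 22, 23} → ROUND(AVG(m.amount), 2)=75.75
  3: ids {20, 26} → ROUND(AVG(m.amount), 2)=264.5

Oslo | 209 ; Nairobi | 75.75 ; Izmir | 264.5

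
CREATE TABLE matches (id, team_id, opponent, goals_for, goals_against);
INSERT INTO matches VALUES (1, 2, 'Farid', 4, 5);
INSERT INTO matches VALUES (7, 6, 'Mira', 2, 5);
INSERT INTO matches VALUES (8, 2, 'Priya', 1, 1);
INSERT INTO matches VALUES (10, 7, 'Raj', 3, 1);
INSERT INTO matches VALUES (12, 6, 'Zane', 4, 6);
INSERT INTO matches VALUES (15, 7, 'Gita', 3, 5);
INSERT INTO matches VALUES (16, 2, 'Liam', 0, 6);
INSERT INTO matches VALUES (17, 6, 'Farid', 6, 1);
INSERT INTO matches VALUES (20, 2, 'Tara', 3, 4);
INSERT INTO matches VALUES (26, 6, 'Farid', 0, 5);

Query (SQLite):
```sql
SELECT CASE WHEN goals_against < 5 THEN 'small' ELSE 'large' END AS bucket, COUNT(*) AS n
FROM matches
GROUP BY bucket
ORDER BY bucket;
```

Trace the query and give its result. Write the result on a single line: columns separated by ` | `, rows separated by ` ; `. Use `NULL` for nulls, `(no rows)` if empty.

Bucket rows by goals_against < 5 → 'small' else 'large'; count each bucket.

large | 6 ; small | 4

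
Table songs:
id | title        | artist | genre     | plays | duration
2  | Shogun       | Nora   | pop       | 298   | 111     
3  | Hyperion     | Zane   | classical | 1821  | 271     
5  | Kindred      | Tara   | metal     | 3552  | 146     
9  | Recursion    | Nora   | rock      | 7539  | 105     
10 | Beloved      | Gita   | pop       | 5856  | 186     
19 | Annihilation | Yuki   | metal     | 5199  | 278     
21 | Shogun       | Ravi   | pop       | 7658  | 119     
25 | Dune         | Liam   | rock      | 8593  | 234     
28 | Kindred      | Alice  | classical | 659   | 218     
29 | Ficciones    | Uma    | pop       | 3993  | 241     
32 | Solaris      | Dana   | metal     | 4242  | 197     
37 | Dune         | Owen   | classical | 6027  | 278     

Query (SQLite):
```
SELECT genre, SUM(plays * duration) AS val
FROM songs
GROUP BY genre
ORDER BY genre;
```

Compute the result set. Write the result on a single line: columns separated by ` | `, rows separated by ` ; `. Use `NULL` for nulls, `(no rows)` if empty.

classical | 2312659 ; metal | 2799588 ; pop | 2995909 ; rock | 2802357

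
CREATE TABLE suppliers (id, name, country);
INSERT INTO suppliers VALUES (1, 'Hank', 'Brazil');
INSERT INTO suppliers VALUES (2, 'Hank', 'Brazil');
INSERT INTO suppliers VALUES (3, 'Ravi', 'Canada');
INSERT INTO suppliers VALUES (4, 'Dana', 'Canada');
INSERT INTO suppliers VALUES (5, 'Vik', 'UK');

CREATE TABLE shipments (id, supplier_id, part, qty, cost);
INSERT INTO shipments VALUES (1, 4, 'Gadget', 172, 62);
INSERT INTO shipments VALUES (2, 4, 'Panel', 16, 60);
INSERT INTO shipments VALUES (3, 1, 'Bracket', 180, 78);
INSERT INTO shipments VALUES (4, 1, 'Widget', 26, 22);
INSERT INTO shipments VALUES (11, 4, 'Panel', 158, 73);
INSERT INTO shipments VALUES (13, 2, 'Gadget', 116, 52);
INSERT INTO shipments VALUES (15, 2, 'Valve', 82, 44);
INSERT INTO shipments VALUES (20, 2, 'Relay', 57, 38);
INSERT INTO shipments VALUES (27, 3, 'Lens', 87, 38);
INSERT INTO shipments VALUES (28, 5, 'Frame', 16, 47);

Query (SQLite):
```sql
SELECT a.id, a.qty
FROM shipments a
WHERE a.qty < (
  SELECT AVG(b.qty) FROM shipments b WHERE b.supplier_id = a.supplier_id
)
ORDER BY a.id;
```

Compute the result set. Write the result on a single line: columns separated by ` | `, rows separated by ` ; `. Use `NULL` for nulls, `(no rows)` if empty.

2 | 16 ; 4 | 26 ; 15 | 82 ; 20 | 57

For each shipments row a, compute AVG(qty) over rows sharing a.supplier_id.
Keep row a if a.qty < that per-group AVG.
  supplier_id=1: AVG(qty) = 103.0
  supplier_id=2: AVG(qty) = 85.0
  supplier_id=3: AVG(qty) = 87.0
  supplier_id=4: AVG(qty) = 115.333333
  supplier_id=5: AVG(qty) = 16.0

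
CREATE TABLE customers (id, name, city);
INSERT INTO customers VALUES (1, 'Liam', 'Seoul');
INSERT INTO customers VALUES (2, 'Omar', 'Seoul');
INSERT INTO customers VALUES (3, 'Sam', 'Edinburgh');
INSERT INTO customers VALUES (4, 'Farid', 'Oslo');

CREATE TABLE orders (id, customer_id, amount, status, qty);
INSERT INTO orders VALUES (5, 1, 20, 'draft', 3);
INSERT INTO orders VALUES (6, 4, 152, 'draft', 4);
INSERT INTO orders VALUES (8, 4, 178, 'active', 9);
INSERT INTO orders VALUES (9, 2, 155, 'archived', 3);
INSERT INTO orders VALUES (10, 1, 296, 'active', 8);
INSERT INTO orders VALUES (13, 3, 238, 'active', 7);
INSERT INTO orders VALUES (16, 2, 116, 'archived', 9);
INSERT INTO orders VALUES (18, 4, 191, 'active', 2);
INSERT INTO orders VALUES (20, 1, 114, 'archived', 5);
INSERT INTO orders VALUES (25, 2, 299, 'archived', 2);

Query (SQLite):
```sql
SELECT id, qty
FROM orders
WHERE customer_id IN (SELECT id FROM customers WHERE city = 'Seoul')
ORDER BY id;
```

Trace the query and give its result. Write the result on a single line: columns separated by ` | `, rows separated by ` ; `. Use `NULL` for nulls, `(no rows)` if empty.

Inner query: customers.id where city = 'Seoul'.
Outer: keep orders rows whose customer_id is in that set.
Inner query → {1, 2}

5 | 3 ; 9 | 3 ; 10 | 8 ; 16 | 9 ; 20 | 5 ; 25 | 2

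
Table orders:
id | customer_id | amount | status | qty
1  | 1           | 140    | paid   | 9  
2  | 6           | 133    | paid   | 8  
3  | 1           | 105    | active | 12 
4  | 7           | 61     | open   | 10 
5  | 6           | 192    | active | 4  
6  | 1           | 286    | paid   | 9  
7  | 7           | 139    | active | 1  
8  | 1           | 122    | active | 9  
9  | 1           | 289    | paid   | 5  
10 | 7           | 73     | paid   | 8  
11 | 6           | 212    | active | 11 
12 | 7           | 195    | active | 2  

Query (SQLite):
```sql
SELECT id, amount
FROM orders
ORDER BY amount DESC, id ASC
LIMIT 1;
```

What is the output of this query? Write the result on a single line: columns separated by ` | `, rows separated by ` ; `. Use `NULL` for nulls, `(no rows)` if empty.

9 | 289

Sort by amount desc, tiebreak id asc: (289, id=9), (286, id=6), (212, id=11), (195, id=12) …. Take first 1.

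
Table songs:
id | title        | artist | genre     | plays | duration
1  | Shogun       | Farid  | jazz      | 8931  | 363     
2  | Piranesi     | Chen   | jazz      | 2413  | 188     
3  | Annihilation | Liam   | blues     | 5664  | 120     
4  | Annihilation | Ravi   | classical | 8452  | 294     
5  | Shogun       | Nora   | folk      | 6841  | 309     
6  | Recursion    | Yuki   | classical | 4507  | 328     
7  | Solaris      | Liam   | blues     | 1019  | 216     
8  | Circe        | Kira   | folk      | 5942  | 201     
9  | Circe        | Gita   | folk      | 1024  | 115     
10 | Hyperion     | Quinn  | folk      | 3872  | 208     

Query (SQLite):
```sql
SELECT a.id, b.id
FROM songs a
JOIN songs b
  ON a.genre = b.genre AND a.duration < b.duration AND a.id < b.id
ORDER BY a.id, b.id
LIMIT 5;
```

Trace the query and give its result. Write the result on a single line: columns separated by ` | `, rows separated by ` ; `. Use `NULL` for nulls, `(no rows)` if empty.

Pairs (a,b) with same genre, a.duration < b.duration, a.id < b.id.
genre groups: blues:{3,7} classical:{4,6} folk:{5,8,9,10} jazz:{1,2}
Ordered by (a.id, b.id); first 5.

3 | 7 ; 4 | 6 ; 8 | 10 ; 9 | 10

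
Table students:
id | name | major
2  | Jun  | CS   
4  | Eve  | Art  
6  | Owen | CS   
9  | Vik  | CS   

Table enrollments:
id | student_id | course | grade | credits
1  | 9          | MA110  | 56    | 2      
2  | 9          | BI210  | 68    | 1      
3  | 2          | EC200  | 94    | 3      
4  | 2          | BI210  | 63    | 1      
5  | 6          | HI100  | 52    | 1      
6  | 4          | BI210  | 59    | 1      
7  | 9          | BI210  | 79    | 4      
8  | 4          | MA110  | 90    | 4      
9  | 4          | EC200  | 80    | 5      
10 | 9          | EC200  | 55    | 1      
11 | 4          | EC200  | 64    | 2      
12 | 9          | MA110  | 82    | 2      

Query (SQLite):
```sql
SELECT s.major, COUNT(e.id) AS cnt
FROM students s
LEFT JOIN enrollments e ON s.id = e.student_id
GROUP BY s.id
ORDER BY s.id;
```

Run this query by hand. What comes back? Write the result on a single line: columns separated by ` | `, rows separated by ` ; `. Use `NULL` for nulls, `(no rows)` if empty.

CS | 2 ; Art | 4 ; CS | 1 ; CS | 5

LEFT JOIN keeps every students row; unmatched ones get NULL for enrollments columns.
Group by students.id and compute COUNT(e.id). COUNT(col) of an all-NULL group is 0.
  2: ids {3, 4} → COUNT(e.id)=2
  4: ids {6, 8, 9, 11} → COUNT(e.id)=4
  6: ids {5} → COUNT(e.id)=1
  9: ids {1, 2, 7, 10, 12} → COUNT(e.id)=5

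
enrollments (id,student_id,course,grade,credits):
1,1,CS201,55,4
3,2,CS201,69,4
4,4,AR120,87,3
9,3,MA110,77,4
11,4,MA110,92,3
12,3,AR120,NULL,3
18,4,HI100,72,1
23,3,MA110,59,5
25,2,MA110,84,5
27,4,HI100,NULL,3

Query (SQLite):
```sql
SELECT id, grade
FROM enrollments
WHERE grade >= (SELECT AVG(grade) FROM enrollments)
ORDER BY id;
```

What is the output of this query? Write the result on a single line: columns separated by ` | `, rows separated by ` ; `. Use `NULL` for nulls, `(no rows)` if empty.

Scalar subquery: AVG(grade) over all enrollments rows = 74.375.
Keep rows where grade >= that value.

4 | 87 ; 9 | 77 ; 11 | 92 ; 25 | 84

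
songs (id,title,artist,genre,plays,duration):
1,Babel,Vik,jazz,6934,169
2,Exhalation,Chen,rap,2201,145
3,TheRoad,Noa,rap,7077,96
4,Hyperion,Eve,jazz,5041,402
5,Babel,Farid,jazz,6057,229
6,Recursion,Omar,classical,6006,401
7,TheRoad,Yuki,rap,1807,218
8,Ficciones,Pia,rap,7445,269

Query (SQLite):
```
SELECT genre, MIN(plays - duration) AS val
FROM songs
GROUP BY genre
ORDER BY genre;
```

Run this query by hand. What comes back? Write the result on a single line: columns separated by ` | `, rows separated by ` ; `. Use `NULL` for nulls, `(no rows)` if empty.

classical | 5605 ; jazz | 4639 ; rap | 1589

For each row compute plays - duration.
Group by genre; take MIN of the expression per group.
  classical: ids {6} → MIN(plays - duration)=5605
  jazz: ids {1, 4, 5} → MIN(plays - duration)=4639
  rap: ids {2, 3, 7, 8} → MIN(plays - duration)=1589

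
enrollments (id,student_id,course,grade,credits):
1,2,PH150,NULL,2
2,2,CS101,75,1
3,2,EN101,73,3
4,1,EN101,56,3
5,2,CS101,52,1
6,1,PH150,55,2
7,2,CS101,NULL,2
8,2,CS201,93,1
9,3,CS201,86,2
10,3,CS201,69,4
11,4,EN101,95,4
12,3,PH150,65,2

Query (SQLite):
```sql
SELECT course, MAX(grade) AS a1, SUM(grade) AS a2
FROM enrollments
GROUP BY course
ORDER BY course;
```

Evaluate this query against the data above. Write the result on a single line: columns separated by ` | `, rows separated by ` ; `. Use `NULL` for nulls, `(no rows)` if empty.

CS101 | 75 | 127 ; CS201 | 93 | 248 ; EN101 | 95 | 224 ; PH150 | 65 | 120

Group enrollments by course.
Per group compute: MAX(grade), SUM(grade).
  CS101: ids {2, 5, 7} → MAX(grade)=75, SUM(grade)=127
  CS201: ids {8, 9, 10} → MAX(grade)=93, SUM(grade)=248
  EN101: ids {3, 4, 11} → MAX(grade)=95, SUM(grade)=224
  PH150: ids {1, 6, 12} → MAX(grade)=65, SUM(grade)=120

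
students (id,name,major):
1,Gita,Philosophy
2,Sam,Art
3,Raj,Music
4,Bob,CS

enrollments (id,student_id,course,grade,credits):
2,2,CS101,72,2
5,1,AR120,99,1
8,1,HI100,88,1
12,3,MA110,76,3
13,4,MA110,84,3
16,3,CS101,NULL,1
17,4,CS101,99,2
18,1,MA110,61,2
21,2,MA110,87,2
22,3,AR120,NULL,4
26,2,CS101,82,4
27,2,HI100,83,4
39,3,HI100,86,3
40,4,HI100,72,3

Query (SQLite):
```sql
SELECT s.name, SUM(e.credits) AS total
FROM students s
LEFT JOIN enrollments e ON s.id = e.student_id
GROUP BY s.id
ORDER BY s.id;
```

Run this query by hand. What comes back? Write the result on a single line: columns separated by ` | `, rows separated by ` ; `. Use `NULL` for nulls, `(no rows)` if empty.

Gita | 4 ; Sam | 12 ; Raj | 11 ; Bob | 8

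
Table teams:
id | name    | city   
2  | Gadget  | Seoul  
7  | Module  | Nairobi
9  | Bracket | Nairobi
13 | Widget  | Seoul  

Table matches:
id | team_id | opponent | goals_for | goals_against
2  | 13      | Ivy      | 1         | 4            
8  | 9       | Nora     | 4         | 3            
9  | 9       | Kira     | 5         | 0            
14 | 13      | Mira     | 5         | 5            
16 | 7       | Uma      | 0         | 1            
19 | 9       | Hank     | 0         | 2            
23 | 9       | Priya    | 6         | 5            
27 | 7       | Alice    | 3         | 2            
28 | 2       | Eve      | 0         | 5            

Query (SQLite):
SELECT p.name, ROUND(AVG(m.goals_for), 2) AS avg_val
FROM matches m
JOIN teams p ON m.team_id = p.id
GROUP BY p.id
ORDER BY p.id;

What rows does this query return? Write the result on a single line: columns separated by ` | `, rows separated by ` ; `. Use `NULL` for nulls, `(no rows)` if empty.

Gadget | 0 ; Module | 1.5 ; Bracket | 3.75 ; Widget | 3

Join each matches row to its teams via team_id.
Group joined rows by teams.id; compute ROUND(AVG(m.goals_for), 2) per group.
  2: ids {28} → ROUND(AVG(m.goals_for), 2)=0
  7: ids {16, 27} → ROUND(AVG(m.goals_for), 2)=1.5
  9: ids {8, 9, 19, 23} → ROUND(AVG(m.goals_for), 2)=3.75
  13: ids {2, 14} → ROUND(AVG(m.goals_for), 2)=3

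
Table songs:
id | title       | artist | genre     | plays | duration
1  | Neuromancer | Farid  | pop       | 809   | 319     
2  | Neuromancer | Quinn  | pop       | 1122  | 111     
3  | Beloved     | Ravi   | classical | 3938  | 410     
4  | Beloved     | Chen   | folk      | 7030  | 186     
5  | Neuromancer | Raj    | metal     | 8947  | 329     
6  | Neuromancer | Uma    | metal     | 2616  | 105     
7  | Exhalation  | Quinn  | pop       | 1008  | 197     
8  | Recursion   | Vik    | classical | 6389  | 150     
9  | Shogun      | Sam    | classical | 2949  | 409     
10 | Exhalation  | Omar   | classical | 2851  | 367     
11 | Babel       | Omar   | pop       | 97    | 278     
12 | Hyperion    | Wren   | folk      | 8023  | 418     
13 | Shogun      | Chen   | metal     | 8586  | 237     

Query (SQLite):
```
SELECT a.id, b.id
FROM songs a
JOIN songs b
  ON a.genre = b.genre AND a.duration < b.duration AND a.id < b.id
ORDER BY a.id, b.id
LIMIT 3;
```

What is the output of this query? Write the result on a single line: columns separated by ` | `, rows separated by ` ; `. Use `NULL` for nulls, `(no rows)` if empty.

Pairs (a,b) with same genre, a.duration < b.duration, a.id < b.id.
genre groups: classical:{3,8,9,10} folk:{4,12} metal:{5,6,13} pop:{1,2,7,11}
Ordered by (a.id, b.id); first 3.

2 | 7 ; 2 | 11 ; 4 | 12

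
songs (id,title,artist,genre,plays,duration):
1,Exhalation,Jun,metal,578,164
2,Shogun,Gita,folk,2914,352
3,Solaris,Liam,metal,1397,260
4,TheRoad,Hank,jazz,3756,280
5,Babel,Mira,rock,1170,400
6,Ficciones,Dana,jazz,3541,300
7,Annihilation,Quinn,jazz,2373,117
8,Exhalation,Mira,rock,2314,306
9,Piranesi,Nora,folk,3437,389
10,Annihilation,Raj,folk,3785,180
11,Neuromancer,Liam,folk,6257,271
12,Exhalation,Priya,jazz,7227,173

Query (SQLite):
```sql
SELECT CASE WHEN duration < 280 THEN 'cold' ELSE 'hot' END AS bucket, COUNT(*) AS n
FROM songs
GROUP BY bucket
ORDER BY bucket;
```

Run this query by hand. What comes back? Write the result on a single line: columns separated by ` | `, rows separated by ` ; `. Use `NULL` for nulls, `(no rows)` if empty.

Bucket rows by duration < 280 → 'cold' else 'hot'; count each bucket.

cold | 6 ; hot | 6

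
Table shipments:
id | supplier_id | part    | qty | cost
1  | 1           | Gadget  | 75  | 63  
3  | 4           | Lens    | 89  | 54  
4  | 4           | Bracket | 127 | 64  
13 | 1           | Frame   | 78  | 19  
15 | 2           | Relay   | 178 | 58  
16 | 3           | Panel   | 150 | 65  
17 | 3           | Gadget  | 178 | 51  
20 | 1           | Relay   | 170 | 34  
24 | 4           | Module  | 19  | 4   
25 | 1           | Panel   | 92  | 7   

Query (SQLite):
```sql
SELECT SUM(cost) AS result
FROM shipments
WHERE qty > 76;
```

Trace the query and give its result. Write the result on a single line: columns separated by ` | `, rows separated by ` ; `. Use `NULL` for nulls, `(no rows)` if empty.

352

Rows where qty > 76 → cost values: [54, 64, 19, 58, 65, 51, 34, 7].
SUM of non-NULL values = 352.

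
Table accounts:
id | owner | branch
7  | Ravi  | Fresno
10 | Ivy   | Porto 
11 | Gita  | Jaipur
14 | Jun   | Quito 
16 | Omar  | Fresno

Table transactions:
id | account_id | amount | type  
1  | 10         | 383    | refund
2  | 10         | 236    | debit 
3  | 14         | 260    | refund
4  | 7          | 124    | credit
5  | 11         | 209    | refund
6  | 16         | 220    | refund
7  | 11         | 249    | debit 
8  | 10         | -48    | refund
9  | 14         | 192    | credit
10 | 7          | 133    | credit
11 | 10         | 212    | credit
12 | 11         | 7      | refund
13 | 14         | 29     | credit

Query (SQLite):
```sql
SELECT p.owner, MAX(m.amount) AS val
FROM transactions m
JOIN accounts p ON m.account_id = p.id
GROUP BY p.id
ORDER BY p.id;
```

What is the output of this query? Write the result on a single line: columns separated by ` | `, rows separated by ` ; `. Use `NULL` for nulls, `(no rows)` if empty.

Join each transactions row to its accounts via account_id.
Group joined rows by accounts.id; compute MAX(m.amount) per group.
  7: ids {4, 10} → MAX(m.amount)=133
  10: ids {1, 2, 8, 11} → MAX(m.amount)=383
  11: ids {5, 7, 12} → MAX(m.amount)=249
  14: ids {3, 9, 13} → MAX(m.amount)=260
  16: ids {6} → MAX(m.amount)=220

Ravi | 133 ; Ivy | 383 ; Gita | 249 ; Jun | 260 ; Omar | 220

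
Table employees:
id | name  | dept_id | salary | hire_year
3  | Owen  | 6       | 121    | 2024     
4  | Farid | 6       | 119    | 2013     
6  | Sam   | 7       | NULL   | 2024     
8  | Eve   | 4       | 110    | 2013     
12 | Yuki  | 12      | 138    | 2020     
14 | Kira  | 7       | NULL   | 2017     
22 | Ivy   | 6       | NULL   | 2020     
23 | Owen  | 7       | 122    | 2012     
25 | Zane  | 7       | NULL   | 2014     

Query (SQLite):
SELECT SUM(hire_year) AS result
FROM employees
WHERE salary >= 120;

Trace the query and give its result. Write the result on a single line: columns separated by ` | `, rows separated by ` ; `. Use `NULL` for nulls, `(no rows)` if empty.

6056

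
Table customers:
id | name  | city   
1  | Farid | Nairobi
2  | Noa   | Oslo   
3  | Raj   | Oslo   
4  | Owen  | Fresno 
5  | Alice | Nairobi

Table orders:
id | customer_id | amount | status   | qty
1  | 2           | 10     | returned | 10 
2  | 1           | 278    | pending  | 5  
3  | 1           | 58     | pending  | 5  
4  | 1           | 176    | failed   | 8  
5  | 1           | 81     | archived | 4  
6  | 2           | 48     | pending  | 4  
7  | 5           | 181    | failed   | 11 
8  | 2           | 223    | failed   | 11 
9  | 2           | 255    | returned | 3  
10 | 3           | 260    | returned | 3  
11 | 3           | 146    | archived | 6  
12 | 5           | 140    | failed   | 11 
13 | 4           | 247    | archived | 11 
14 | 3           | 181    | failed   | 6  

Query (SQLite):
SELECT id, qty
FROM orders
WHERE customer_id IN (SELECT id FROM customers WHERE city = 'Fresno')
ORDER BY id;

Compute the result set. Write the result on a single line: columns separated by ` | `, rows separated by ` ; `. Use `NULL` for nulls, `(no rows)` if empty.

Inner query: customers.id where city = 'Fresno'.
Outer: keep orders rows whose customer_id is in that set.
Inner query → {4}

13 | 11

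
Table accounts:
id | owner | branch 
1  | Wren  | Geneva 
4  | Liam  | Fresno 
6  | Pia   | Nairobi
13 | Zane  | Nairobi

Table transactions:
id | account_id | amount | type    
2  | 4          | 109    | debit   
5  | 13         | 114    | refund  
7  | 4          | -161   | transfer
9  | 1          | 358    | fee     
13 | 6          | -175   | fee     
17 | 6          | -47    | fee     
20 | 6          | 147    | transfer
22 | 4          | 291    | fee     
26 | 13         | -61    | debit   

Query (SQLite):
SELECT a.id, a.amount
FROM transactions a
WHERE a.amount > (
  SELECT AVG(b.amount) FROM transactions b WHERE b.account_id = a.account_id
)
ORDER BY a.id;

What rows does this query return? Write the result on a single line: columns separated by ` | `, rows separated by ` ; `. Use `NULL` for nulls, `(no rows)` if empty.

For each transactions row a, compute AVG(amount) over rows sharing a.account_id.
Keep row a if a.amount > that per-group AVG.
  account_id=1: AVG(amount) = 358.0
  account_id=4: AVG(amount) = 79.666667
  account_id=6: AVG(amount) = -25.0
  account_id=13: AVG(amount) = 26.5

2 | 109 ; 5 | 114 ; 20 | 147 ; 22 | 291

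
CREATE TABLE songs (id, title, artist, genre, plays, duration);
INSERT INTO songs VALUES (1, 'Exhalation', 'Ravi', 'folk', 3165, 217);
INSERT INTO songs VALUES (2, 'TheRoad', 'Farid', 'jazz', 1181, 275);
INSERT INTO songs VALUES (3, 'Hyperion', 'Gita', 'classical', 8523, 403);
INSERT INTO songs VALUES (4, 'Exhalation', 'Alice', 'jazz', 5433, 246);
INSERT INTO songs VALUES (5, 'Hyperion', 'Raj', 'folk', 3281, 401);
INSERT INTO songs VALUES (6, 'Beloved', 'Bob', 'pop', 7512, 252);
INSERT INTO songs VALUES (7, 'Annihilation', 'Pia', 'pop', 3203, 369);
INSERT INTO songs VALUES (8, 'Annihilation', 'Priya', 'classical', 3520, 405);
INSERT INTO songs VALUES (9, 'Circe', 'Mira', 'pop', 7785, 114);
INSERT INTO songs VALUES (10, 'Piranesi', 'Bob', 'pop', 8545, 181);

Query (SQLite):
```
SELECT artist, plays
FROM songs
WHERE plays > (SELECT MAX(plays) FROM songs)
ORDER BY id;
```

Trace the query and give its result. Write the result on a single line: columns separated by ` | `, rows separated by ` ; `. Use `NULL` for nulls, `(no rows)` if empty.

Scalar subquery: MAX(plays) over all songs rows = 8545.
Keep rows where plays > that value.

(no rows)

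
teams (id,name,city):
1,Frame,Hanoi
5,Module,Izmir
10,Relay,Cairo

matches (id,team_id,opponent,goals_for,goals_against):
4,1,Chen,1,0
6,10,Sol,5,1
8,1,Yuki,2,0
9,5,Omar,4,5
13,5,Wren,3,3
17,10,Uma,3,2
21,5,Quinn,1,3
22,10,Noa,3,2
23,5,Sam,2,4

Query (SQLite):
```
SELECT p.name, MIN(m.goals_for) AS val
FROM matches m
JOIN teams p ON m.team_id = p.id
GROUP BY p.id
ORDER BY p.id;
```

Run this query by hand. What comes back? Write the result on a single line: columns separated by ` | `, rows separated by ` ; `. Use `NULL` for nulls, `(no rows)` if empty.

Frame | 1 ; Module | 1 ; Relay | 3

Join each matches row to its teams via team_id.
Group joined rows by teams.id; compute MIN(m.goals_for) per group.
  1: ids {4, 8} → MIN(m.goals_for)=1
  5: ids {9, 13, 21, 23} → MIN(m.goals_for)=1
  10: ids {6, 17, 22} → MIN(m.goals_for)=3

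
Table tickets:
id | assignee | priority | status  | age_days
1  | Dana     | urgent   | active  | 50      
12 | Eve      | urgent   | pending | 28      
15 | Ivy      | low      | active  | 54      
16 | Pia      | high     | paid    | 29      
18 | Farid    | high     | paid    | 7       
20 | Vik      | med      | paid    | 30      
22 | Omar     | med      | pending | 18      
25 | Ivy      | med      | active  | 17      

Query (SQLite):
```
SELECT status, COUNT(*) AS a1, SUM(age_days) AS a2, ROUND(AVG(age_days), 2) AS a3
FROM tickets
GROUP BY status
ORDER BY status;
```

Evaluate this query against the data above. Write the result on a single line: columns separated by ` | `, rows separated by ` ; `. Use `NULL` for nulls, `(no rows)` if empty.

active | 3 | 121 | 40.33 ; paid | 3 | 66 | 22 ; pending | 2 | 46 | 23

Group tickets by status.
Per group compute: COUNT(*), SUM(age_days), ROUND(AVG(age_days), 2).
  active: ids {1, 15, 25} → COUNT(*)=3, SUM(age_days)=121, ROUND(AVG(age_days), 2)=40.33
  paid: ids {16, 18, 20} → COUNT(*)=3, SUM(age_days)=66, ROUND(AVG(age_days), 2)=22
  pending: ids {12, 22} → COUNT(*)=2, SUM(age_days)=46, ROUND(AVG(age_days), 2)=23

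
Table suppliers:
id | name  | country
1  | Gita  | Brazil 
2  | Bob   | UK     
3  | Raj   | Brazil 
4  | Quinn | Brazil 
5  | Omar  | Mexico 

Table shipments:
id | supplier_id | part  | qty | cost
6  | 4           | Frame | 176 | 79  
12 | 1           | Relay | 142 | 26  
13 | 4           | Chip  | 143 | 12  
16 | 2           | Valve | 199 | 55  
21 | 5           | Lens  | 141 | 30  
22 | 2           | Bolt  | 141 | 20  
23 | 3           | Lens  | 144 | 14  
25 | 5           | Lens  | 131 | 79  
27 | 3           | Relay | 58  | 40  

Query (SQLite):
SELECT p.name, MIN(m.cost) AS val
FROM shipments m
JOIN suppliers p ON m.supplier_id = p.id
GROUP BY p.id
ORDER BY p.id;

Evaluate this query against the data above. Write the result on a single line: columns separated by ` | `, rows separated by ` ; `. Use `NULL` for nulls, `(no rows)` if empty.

Join each shipments row to its suppliers via supplier_id.
Group joined rows by suppliers.id; compute MIN(m.cost) per group.
  1: ids {12} → MIN(m.cost)=26
  2: ids {16, 22} → MIN(m.cost)=20
  3: ids {23, 27} → MIN(m.cost)=14
  4: ids {6, 13} → MIN(m.cost)=12
  5: ids {21, 25} → MIN(m.cost)=30

Gita | 26 ; Bob | 20 ; Raj | 14 ; Quinn | 12 ; Omar | 30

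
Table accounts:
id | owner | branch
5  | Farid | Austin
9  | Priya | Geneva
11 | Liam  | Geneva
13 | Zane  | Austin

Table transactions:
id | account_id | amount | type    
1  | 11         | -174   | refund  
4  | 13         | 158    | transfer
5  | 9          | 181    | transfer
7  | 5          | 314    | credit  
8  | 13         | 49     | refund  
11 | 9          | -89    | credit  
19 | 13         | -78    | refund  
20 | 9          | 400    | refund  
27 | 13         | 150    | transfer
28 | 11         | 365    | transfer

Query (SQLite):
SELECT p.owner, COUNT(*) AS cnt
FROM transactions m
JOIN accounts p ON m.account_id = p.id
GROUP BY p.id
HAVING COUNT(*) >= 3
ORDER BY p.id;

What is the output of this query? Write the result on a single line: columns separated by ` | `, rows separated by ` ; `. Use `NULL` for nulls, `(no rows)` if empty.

Priya | 3 ; Zane | 4

Join each transactions row to its accounts via account_id.
Group joined rows by accounts.id; compute COUNT(*) per group.
HAVING: keep groups with count ≥ 3.
  5: ids {7} → COUNT(*)=1
  9: ids {5, 11, 20} → COUNT(*)=3
  11: ids {1, 28} → COUNT(*)=2
  13: ids {4, 8, 19, 27} → COUNT(*)=4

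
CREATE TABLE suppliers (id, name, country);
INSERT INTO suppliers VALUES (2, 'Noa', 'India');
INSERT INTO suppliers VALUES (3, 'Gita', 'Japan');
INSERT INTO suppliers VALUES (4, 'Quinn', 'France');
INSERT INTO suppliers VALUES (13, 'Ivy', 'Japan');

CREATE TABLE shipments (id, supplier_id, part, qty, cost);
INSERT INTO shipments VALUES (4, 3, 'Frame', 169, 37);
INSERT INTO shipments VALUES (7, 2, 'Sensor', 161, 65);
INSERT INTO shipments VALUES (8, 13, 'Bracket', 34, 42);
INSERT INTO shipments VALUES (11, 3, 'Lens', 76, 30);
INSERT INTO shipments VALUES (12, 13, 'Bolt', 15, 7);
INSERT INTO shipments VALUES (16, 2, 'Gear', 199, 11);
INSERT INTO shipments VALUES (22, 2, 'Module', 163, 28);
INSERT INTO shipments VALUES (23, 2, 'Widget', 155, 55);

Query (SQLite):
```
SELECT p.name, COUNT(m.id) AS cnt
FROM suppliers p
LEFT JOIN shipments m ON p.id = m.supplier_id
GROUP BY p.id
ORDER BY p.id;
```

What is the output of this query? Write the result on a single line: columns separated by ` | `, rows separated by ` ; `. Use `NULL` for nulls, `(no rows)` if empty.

LEFT JOIN keeps every suppliers row; unmatched ones get NULL for shipments columns.
Group by suppliers.id and compute COUNT(m.id). COUNT(col) of an all-NULL group is 0.
  2: ids {7, 16, 22, 23} → COUNT(m.id)=4
  3: ids {4, 11} → COUNT(m.id)=2
  4: ids {—} → COUNT(m.id)=0
  13: ids {8, 12} → COUNT(m.id)=2

Noa | 4 ; Gita | 2 ; Quinn | 0 ; Ivy | 2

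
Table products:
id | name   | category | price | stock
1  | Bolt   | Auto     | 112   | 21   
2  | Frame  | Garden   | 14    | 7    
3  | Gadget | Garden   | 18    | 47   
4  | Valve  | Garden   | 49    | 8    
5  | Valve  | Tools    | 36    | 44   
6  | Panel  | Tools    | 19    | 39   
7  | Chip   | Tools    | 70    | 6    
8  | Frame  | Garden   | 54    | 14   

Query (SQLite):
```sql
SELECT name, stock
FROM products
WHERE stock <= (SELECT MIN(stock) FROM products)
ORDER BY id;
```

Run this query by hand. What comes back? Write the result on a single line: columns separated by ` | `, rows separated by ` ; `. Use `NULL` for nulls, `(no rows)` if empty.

Chip | 6

Scalar subquery: MIN(stock) over all products rows = 6.
Keep rows where stock <= that value.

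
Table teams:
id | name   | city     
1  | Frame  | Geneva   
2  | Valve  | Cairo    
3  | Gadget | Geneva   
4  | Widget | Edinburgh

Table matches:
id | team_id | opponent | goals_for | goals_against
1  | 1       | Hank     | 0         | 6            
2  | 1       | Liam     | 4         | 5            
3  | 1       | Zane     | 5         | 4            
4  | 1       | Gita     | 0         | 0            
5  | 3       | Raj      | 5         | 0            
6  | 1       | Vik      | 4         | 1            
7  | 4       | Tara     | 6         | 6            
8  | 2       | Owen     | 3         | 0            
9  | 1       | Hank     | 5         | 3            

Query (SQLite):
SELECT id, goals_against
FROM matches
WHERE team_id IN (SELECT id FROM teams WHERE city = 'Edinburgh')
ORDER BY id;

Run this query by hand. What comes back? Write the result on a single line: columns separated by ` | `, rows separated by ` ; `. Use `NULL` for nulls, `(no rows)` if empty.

7 | 6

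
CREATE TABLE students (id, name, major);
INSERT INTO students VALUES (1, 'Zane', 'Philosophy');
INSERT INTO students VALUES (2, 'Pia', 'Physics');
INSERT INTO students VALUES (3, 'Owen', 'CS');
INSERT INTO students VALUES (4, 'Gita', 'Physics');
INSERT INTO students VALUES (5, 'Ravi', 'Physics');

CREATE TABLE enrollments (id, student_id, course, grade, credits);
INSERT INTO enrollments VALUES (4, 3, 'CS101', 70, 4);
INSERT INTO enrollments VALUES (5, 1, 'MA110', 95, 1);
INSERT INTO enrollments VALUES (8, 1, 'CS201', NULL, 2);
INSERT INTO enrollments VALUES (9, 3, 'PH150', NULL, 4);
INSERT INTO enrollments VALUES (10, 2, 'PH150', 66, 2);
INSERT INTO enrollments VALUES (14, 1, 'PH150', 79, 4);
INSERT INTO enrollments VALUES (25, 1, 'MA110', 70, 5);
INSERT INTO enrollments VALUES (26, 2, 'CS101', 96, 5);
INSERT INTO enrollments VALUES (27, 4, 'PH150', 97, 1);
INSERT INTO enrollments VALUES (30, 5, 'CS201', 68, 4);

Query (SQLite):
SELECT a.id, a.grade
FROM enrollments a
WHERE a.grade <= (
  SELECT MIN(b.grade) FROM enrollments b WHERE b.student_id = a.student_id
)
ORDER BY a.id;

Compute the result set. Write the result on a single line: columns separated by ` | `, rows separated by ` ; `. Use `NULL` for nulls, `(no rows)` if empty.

For each enrollments row a, compute MIN(grade) over rows sharing a.student_id.
Keep row a if a.grade <= that per-group MIN.
  student_id=1: MIN(grade) = 70
  student_id=2: MIN(grade) = 66
  student_id=3: MIN(grade) = 70
  student_id=4: MIN(grade) = 97
  student_id=5: MIN(grade) = 68

4 | 70 ; 10 | 66 ; 25 | 70 ; 27 | 97 ; 30 | 68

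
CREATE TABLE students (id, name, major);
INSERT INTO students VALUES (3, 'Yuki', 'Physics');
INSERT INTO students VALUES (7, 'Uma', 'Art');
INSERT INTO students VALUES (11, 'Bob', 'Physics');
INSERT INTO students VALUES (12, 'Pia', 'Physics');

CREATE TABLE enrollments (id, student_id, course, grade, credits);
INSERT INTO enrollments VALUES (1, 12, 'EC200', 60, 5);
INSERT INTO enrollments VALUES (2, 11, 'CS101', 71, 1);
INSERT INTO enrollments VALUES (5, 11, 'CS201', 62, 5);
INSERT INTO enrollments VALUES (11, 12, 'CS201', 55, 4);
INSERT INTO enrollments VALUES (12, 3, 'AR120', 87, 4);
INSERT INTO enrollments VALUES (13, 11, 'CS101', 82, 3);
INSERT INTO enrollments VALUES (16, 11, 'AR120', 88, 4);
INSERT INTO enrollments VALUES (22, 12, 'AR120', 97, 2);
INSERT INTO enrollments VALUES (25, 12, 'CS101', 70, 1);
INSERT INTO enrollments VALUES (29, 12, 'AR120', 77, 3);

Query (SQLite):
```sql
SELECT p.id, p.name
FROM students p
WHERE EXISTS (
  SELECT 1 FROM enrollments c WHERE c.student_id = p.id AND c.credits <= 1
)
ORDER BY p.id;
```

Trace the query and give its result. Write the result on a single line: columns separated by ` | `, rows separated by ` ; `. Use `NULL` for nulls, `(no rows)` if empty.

For each students row, check whether any enrollments with matching student_id has credits <= 1.
Keep rows where that is true.

11 | Bob ; 12 | Pia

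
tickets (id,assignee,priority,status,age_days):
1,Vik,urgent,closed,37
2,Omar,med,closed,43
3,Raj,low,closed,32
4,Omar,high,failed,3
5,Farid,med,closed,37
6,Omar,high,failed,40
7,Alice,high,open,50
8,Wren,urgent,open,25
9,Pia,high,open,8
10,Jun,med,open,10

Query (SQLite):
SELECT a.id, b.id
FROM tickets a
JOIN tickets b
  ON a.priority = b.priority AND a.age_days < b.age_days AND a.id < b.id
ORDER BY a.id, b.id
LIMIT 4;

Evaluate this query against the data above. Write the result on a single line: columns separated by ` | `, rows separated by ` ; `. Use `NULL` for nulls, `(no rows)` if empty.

Pairs (a,b) with same priority, a.age_days < b.age_days, a.id < b.id.
priority groups: high:{4,6,7,9} low:{3} med:{2,5,10} urgent:{1,8}
Ordered by (a.id, b.id); first 4.

4 | 6 ; 4 | 7 ; 4 | 9 ; 6 | 7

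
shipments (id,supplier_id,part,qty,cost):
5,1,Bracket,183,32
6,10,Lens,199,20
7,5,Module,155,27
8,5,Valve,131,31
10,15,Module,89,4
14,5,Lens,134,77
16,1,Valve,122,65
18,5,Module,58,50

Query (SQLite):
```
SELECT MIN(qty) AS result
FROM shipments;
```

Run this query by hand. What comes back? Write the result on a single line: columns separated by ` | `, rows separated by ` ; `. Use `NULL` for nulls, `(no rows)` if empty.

All qty values: [183, 199, 155, 131, 89, 134, 122, 58].
MIN of non-NULL values = 58.

58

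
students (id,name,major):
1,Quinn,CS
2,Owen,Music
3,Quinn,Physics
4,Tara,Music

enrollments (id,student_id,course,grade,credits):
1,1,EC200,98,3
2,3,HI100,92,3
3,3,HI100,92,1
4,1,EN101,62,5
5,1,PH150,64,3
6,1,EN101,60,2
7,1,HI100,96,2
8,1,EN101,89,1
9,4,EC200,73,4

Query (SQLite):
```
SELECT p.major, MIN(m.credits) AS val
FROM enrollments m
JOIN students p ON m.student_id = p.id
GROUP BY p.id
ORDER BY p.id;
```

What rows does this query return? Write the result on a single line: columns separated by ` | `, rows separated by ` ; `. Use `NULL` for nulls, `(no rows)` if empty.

Join each enrollments row to its students via student_id.
Group joined rows by students.id; compute MIN(m.credits) per group.
  1: ids {1, 4, 5, 6, 7, 8} → MIN(m.credits)=1
  3: ids {2, 3} → MIN(m.credits)=1
  4: ids {9} → MIN(m.credits)=4

CS | 1 ; Physics | 1 ; Music | 4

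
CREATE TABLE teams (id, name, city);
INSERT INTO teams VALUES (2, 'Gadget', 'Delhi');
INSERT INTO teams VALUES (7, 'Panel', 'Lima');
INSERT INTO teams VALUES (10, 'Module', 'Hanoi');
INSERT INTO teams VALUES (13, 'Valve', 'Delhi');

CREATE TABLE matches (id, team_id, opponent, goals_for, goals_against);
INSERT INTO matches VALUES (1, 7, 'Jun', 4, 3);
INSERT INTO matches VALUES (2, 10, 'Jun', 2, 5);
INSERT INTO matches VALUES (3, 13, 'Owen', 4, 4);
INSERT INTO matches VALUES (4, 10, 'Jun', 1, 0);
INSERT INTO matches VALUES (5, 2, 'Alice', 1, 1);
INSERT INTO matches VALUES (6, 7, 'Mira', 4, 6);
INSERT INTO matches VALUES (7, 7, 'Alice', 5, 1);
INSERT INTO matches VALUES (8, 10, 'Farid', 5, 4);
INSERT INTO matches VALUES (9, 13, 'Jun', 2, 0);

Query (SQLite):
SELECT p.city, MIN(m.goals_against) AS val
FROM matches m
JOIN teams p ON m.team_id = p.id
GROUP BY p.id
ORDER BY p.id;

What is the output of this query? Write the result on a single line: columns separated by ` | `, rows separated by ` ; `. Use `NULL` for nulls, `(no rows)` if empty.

Delhi | 1 ; Lima | 1 ; Hanoi | 0 ; Delhi | 0

Join each matches row to its teams via team_id.
Group joined rows by teams.id; compute MIN(m.goals_against) per group.
  2: ids {5} → MIN(m.goals_against)=1
  7: ids {1, 6, 7} → MIN(m.goals_against)=1
  10: ids {2, 4, 8} → MIN(m.goals_against)=0
  13: ids {3, 9} → MIN(m.goals_against)=0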